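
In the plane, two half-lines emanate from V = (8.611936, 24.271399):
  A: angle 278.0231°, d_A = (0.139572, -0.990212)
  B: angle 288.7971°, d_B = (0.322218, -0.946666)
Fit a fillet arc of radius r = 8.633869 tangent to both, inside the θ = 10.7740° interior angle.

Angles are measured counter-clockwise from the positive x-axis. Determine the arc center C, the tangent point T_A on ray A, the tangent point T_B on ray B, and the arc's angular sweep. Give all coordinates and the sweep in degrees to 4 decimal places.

center=(29.9403,-65.1859) T_A=(21.3910,-66.3909) T_B=(38.1137,-62.4039) sweep=169.2260

bisector direction at 283.4101° = (0.231919,-0.972735)
center distance |VC| = r/sin(θ/2) = 8.633869/sin(5.3870°) = 91.964699
C = V + |VC|·bis = (29.9403,-65.1859)
T_A = V + ((C−V)·d_A)·d_A = V + 91.5585·d_A = (21.3910,-66.3909)
T_B = V + ((C−V)·d_B)·d_B = V + 91.5585·d_B = (38.1137,-62.4039)
sweep = 180° − θ = 169.2260°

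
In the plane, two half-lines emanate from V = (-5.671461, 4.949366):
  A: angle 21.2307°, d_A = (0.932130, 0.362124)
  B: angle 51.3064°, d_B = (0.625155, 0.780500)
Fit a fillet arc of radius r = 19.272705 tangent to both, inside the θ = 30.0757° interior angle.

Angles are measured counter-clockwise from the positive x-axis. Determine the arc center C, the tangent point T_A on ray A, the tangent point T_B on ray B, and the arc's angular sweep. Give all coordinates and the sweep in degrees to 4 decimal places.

center=(54.2177,48.8918) T_A=(61.1969,30.9271) T_B=(39.1754,60.9402) sweep=149.9243

bisector direction at 36.2685° = (0.806253,0.591571)
center distance |VC| = r/sin(θ/2) = 19.272705/sin(15.0379°) = 74.280897
C = V + |VC|·bis = (54.2177,48.8918)
T_A = V + ((C−V)·d_A)·d_A = V + 71.7371·d_A = (61.1969,30.9271)
T_B = V + ((C−V)·d_B)·d_B = V + 71.7371·d_B = (39.1754,60.9402)
sweep = 180° − θ = 149.9243°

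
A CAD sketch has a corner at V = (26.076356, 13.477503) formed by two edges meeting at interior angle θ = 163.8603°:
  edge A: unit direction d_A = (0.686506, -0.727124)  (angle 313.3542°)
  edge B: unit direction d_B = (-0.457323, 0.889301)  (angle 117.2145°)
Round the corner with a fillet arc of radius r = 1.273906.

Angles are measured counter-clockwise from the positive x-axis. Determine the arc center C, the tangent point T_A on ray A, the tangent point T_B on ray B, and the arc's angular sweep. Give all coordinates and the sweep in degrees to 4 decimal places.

center=(27.1266,14.2207) T_A=(26.2004,13.3462) T_B=(25.9938,13.6381) sweep=16.1397

bisector direction at 35.2844° = (0.816295,0.577635)
center distance |VC| = r/sin(θ/2) = 1.273906/sin(81.9301°) = 1.286647
C = V + |VC|·bis = (27.1266,14.2207)
T_A = V + ((C−V)·d_A)·d_A = V + 0.1806·d_A = (26.2004,13.3462)
T_B = V + ((C−V)·d_B)·d_B = V + 0.1806·d_B = (25.9938,13.6381)
sweep = 180° − θ = 16.1397°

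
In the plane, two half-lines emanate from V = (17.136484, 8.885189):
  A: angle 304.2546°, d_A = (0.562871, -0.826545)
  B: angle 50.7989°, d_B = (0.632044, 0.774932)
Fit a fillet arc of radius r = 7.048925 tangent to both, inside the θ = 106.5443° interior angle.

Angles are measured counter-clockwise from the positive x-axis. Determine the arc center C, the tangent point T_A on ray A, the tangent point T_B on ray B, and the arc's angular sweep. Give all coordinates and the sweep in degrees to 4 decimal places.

bisector direction at 357.5267° = (0.999068,-0.043153)
center distance |VC| = r/sin(θ/2) = 7.048925/sin(53.2722°) = 8.794830
C = V + |VC|·bis = (25.9231,8.5057)
T_A = V + ((C−V)·d_A)·d_A = V + 5.2594·d_A = (20.0969,4.5380)
T_B = V + ((C−V)·d_B)·d_B = V + 5.2594·d_B = (20.4607,12.9609)
sweep = 180° − θ = 73.4557°

center=(25.9231,8.5057) T_A=(20.0969,4.5380) T_B=(20.4607,12.9609) sweep=73.4557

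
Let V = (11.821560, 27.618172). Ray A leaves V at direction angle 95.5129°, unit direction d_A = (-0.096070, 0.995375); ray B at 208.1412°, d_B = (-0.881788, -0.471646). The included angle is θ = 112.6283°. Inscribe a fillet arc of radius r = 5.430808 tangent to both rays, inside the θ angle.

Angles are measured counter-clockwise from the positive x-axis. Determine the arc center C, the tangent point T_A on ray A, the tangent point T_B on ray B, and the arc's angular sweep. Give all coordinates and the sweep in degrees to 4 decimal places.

bisector direction at 151.8271° = (-0.881526,0.472135)
center distance |VC| = r/sin(θ/2) = 5.430808/sin(56.3141°) = 6.526699
C = V + |VC|·bis = (6.0681,30.6997)
T_A = V + ((C−V)·d_A)·d_A = V + 3.6200·d_A = (11.4738,31.2214)
T_B = V + ((C−V)·d_B)·d_B = V + 3.6200·d_B = (8.6295,25.9108)
sweep = 180° − θ = 67.3717°

center=(6.0681,30.6997) T_A=(11.4738,31.2214) T_B=(8.6295,25.9108) sweep=67.3717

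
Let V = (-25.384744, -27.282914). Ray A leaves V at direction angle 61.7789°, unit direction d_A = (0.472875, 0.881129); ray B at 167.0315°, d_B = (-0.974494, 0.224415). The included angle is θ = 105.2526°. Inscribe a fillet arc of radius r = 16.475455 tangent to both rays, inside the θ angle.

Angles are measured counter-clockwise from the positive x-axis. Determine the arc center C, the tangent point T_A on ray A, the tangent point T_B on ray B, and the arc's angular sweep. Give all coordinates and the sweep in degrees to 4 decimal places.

bisector direction at 114.4052° = (-0.413187,0.910646)
center distance |VC| = r/sin(θ/2) = 16.475455/sin(52.6263°) = 20.731840
C = V + |VC|·bis = (-33.9509,-8.4035)
T_A = V + ((C−V)·d_A)·d_A = V + 12.5845·d_A = (-19.4339,-16.1944)
T_B = V + ((C−V)·d_B)·d_B = V + 12.5845·d_B = (-37.6482,-24.4588)
sweep = 180° − θ = 74.7474°

center=(-33.9509,-8.4035) T_A=(-19.4339,-16.1944) T_B=(-37.6482,-24.4588) sweep=74.7474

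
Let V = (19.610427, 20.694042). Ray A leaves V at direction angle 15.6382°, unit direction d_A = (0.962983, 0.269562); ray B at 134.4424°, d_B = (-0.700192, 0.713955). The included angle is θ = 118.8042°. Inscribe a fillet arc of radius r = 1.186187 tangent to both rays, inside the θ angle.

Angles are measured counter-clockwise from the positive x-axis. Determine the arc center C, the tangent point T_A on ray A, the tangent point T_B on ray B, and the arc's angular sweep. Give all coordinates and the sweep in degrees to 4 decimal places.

center=(19.9662,22.0254) T_A=(20.2859,20.8831) T_B=(19.1193,21.1948) sweep=61.1958

bisector direction at 75.0403° = (0.258140,0.966108)
center distance |VC| = r/sin(θ/2) = 1.186187/sin(59.4021°) = 1.378068
C = V + |VC|·bis = (19.9662,22.0254)
T_A = V + ((C−V)·d_A)·d_A = V + 0.7015·d_A = (20.2859,20.8831)
T_B = V + ((C−V)·d_B)·d_B = V + 0.7015·d_B = (19.1193,21.1948)
sweep = 180° − θ = 61.1958°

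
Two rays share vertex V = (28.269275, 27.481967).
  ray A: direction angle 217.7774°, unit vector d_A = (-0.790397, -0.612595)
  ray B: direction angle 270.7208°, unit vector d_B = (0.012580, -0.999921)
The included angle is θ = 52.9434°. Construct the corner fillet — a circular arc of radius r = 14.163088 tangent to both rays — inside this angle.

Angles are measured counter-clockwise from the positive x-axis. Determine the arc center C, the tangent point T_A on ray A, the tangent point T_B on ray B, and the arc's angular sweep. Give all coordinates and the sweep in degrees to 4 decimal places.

bisector direction at 244.2491° = (-0.434459,-0.900691)
center distance |VC| = r/sin(θ/2) = 14.163088/sin(26.4717°) = 31.773205
C = V + |VC|·bis = (14.4651,-1.1359)
T_A = V + ((C−V)·d_A)·d_A = V + 28.4419·d_A = (5.7889,10.0586)
T_B = V + ((C−V)·d_B)·d_B = V + 28.4419·d_B = (28.6271,-0.9577)
sweep = 180° − θ = 127.0566°

center=(14.4651,-1.1359) T_A=(5.7889,10.0586) T_B=(28.6271,-0.9577) sweep=127.0566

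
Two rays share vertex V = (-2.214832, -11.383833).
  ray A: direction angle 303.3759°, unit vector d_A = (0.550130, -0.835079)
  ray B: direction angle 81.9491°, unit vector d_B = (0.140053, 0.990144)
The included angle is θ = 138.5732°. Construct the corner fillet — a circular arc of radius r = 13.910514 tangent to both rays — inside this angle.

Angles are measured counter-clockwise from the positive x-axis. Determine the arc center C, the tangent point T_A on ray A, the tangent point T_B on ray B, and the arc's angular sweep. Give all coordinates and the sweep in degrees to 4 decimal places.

center=(12.2953,-8.1238) T_A=(0.6789,-15.7764) T_B=(-1.4781,-6.1756) sweep=41.4268

bisector direction at 12.6625° = (0.975678,0.219208)
center distance |VC| = r/sin(θ/2) = 13.910514/sin(69.2866°) = 14.871808
C = V + |VC|·bis = (12.2953,-8.1238)
T_A = V + ((C−V)·d_A)·d_A = V + 5.2601·d_A = (0.6789,-15.7764)
T_B = V + ((C−V)·d_B)·d_B = V + 5.2601·d_B = (-1.4781,-6.1756)
sweep = 180° − θ = 41.4268°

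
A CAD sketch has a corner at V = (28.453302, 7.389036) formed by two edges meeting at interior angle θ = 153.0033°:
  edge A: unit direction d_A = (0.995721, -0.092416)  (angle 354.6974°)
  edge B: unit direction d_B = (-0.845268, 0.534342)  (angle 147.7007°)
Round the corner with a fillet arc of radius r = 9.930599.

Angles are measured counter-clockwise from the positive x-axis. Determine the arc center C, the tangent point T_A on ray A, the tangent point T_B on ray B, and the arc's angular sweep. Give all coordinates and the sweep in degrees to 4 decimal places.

bisector direction at 71.1990° = (0.322281,0.946644)
center distance |VC| = r/sin(θ/2) = 9.930599/sin(76.5016°) = 10.212708
C = V + |VC|·bis = (31.7447,17.0568)
T_A = V + ((C−V)·d_A)·d_A = V + 2.3838·d_A = (30.8269,7.1687)
T_B = V + ((C−V)·d_B)·d_B = V + 2.3838·d_B = (26.4383,8.6628)
sweep = 180° − θ = 26.9967°

center=(31.7447,17.0568) T_A=(30.8269,7.1687) T_B=(26.4383,8.6628) sweep=26.9967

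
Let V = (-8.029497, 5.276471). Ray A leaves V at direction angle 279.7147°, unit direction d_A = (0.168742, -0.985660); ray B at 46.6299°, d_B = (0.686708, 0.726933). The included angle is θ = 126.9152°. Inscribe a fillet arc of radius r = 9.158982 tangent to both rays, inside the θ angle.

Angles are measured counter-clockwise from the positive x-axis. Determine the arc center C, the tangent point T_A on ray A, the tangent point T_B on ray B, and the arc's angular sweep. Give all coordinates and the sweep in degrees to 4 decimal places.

bisector direction at 343.1723° = (0.957180,-0.289495)
center distance |VC| = r/sin(θ/2) = 9.158982/sin(63.4576°) = 10.238030
C = V + |VC|·bis = (1.7701,2.3126)
T_A = V + ((C−V)·d_A)·d_A = V + 4.5750·d_A = (-7.2575,0.7671)
T_B = V + ((C−V)·d_B)·d_B = V + 4.5750·d_B = (-4.8878,8.6022)
sweep = 180° − θ = 53.0848°

center=(1.7701,2.3126) T_A=(-7.2575,0.7671) T_B=(-4.8878,8.6022) sweep=53.0848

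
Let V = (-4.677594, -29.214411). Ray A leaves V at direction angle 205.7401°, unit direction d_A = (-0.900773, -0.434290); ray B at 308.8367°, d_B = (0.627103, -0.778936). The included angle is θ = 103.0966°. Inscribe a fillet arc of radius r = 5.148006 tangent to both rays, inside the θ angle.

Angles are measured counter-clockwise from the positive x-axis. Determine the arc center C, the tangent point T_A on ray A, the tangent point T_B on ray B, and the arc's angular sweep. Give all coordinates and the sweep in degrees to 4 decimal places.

bisector direction at 257.2884° = (-0.220044,-0.975490)
center distance |VC| = r/sin(θ/2) = 5.148006/sin(51.5483°) = 6.573607
C = V + |VC|·bis = (-6.1241,-35.6269)
T_A = V + ((C−V)·d_A)·d_A = V + 4.0878·d_A = (-8.3598,-30.9897)
T_B = V + ((C−V)·d_B)·d_B = V + 4.0878·d_B = (-2.1141,-32.3986)
sweep = 180° − θ = 76.9034°

center=(-6.1241,-35.6269) T_A=(-8.3598,-30.9897) T_B=(-2.1141,-32.3986) sweep=76.9034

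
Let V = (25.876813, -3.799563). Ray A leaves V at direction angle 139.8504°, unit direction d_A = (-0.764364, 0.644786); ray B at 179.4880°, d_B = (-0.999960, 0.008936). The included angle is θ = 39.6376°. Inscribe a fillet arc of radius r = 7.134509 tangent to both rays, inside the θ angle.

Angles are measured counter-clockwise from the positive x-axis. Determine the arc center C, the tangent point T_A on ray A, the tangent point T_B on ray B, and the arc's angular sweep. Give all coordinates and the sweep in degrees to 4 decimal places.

center=(6.1449,3.5116) T_A=(10.7451,8.9649) T_B=(6.0811,-3.6227) sweep=140.3624

bisector direction at 159.6692° = (-0.937702,0.347440)
center distance |VC| = r/sin(θ/2) = 7.134509/sin(19.8188°) = 21.042855
C = V + |VC|·bis = (6.1449,3.5116)
T_A = V + ((C−V)·d_A)·d_A = V + 19.7965·d_A = (10.7451,8.9649)
T_B = V + ((C−V)·d_B)·d_B = V + 19.7965·d_B = (6.0811,-3.6227)
sweep = 180° − θ = 140.3624°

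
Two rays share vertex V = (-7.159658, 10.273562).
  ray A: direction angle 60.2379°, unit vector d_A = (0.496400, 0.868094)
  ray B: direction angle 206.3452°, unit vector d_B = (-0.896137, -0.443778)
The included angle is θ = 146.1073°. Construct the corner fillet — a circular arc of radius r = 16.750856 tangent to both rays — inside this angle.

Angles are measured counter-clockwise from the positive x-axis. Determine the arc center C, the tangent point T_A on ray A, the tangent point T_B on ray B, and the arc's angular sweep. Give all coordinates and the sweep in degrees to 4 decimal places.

center=(-19.1673,23.0195) T_A=(-4.6260,14.7044) T_B=(-11.7336,8.0085) sweep=33.8927

bisector direction at 133.2916° = (-0.685711,0.727874)
center distance |VC| = r/sin(θ/2) = 16.750856/sin(73.0537°) = 17.511227
C = V + |VC|·bis = (-19.1673,23.0195)
T_A = V + ((C−V)·d_A)·d_A = V + 5.1041·d_A = (-4.6260,14.7044)
T_B = V + ((C−V)·d_B)·d_B = V + 5.1041·d_B = (-11.7336,8.0085)
sweep = 180° − θ = 33.8927°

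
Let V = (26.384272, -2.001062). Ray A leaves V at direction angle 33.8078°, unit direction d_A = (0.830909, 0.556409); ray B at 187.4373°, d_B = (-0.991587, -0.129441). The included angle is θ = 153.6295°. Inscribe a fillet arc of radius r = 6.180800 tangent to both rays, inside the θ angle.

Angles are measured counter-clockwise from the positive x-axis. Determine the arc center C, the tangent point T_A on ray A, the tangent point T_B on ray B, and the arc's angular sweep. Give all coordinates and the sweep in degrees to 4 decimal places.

center=(24.1484,3.9403) T_A=(27.5874,-1.1954) T_B=(24.9484,-2.1885) sweep=26.3705

bisector direction at 110.6226° = (-0.352210,0.935921)
center distance |VC| = r/sin(θ/2) = 6.180800/sin(76.8148°) = 6.348152
C = V + |VC|·bis = (24.1484,3.9403)
T_A = V + ((C−V)·d_A)·d_A = V + 1.4480·d_A = (27.5874,-1.1954)
T_B = V + ((C−V)·d_B)·d_B = V + 1.4480·d_B = (24.9484,-2.1885)
sweep = 180° − θ = 26.3705°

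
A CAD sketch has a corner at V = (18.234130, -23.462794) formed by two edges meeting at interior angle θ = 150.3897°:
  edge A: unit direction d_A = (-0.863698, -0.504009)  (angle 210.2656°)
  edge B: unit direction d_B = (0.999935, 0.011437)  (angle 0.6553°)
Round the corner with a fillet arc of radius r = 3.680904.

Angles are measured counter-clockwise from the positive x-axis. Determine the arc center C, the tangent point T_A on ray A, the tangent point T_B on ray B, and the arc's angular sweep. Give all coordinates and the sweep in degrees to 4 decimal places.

bisector direction at 285.4604° = (0.266573,-0.963815)
center distance |VC| = r/sin(θ/2) = 3.680904/sin(75.1949°) = 3.807305
C = V + |VC|·bis = (19.2491,-27.1323)
T_A = V + ((C−V)·d_A)·d_A = V + 0.9729·d_A = (17.3938,-23.9531)
T_B = V + ((C−V)·d_B)·d_B = V + 0.9729·d_B = (19.2070,-23.4517)
sweep = 180° − θ = 29.6103°

center=(19.2491,-27.1323) T_A=(17.3938,-23.9531) T_B=(19.2070,-23.4517) sweep=29.6103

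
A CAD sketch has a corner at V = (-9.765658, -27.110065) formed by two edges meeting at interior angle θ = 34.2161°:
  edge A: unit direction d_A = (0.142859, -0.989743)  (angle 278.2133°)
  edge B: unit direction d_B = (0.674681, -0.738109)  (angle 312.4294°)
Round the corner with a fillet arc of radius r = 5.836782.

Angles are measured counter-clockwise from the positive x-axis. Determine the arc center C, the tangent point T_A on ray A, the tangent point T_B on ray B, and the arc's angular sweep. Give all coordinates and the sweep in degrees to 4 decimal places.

center=(-1.2797,-45.0450) T_A=(-7.0566,-45.8788) T_B=(3.0285,-41.1070) sweep=145.7839

bisector direction at 295.3213° = (0.427695,-0.903923)
center distance |VC| = r/sin(θ/2) = 5.836782/sin(17.1080°) = 19.841216
C = V + |VC|·bis = (-1.2797,-45.0450)
T_A = V + ((C−V)·d_A)·d_A = V + 18.9633·d_A = (-7.0566,-45.8788)
T_B = V + ((C−V)·d_B)·d_B = V + 18.9633·d_B = (3.0285,-41.1070)
sweep = 180° − θ = 145.7839°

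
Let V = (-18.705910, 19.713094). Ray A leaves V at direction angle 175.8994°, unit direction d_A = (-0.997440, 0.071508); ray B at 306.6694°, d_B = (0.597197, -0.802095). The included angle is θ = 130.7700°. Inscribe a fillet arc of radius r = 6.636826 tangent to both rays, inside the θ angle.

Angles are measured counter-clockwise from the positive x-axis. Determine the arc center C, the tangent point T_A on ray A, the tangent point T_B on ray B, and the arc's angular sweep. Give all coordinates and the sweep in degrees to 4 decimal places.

bisector direction at 241.2844° = (-0.480462,-0.877015)
center distance |VC| = r/sin(θ/2) = 6.636826/sin(65.3850°) = 7.300218
C = V + |VC|·bis = (-22.2134,13.3107)
T_A = V + ((C−V)·d_A)·d_A = V + 3.0407·d_A = (-21.7388,19.9305)
T_B = V + ((C−V)·d_B)·d_B = V + 3.0407·d_B = (-16.8900,17.2742)
sweep = 180° − θ = 49.2300°

center=(-22.2134,13.3107) T_A=(-21.7388,19.9305) T_B=(-16.8900,17.2742) sweep=49.2300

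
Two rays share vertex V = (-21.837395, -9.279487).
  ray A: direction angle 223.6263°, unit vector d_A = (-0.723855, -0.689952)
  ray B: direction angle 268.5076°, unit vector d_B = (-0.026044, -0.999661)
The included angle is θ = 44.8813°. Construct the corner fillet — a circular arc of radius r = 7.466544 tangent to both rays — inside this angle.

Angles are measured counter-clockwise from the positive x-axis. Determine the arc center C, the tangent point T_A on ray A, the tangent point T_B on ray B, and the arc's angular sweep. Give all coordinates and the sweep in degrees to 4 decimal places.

bisector direction at 246.0669° = (-0.405669,-0.914020)
center distance |VC| = r/sin(θ/2) = 7.466544/sin(22.4407°) = 19.559945
C = V + |VC|·bis = (-29.7723,-27.1577)
T_A = V + ((C−V)·d_A)·d_A = V + 18.0788·d_A = (-34.9238,-21.7530)
T_B = V + ((C−V)·d_B)·d_B = V + 18.0788·d_B = (-22.3082,-27.3521)
sweep = 180° − θ = 135.1187°

center=(-29.7723,-27.1577) T_A=(-34.9238,-21.7530) T_B=(-22.3082,-27.3521) sweep=135.1187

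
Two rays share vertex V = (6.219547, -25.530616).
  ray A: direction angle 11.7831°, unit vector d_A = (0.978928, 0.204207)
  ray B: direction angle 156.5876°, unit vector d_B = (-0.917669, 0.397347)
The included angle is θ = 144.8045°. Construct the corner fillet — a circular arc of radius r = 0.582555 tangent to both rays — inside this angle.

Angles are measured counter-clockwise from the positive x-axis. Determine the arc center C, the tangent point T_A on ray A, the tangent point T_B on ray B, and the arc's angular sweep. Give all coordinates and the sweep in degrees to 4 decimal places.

bisector direction at 84.1853° = (0.101311,0.994855)
center distance |VC| = r/sin(θ/2) = 0.582555/sin(72.4022°) = 0.611156
C = V + |VC|·bis = (6.2815,-24.9226)
T_A = V + ((C−V)·d_A)·d_A = V + 0.1848·d_A = (6.4004,-25.4929)
T_B = V + ((C−V)·d_B)·d_B = V + 0.1848·d_B = (6.0500,-25.4572)
sweep = 180° − θ = 35.1955°

center=(6.2815,-24.9226) T_A=(6.4004,-25.4929) T_B=(6.0500,-25.4572) sweep=35.1955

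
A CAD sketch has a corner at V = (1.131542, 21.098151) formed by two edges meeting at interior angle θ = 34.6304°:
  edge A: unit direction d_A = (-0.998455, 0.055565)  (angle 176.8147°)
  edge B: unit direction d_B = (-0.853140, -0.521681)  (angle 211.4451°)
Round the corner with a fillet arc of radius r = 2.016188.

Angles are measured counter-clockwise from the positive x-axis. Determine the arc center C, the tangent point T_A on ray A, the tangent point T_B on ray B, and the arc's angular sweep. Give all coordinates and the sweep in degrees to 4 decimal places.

center=(-5.4377,19.4444) T_A=(-5.3257,21.4575) T_B=(-4.3859,17.7243) sweep=145.3696

bisector direction at 194.1299° = (-0.969745,-0.244121)
center distance |VC| = r/sin(θ/2) = 2.016188/sin(17.3152°) = 6.774184
C = V + |VC|·bis = (-5.4377,19.4444)
T_A = V + ((C−V)·d_A)·d_A = V + 6.4672·d_A = (-5.3257,21.4575)
T_B = V + ((C−V)·d_B)·d_B = V + 6.4672·d_B = (-4.3859,17.7243)
sweep = 180° − θ = 145.3696°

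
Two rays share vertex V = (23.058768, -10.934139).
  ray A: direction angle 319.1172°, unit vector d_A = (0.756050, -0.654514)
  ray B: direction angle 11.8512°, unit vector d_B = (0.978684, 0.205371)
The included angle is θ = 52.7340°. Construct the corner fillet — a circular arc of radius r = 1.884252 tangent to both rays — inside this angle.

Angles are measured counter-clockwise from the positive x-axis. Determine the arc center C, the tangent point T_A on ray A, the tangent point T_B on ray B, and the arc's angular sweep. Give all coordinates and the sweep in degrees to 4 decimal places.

bisector direction at 345.4842° = (0.968079,-0.250647)
center distance |VC| = r/sin(θ/2) = 1.884252/sin(26.3670°) = 4.242672
C = V + |VC|·bis = (27.1660,-11.9976)
T_A = V + ((C−V)·d_A)·d_A = V + 3.8013·d_A = (25.9327,-13.4221)
T_B = V + ((C−V)·d_B)·d_B = V + 3.8013·d_B = (26.7790,-10.1535)
sweep = 180° − θ = 127.2660°

center=(27.1660,-11.9976) T_A=(25.9327,-13.4221) T_B=(26.7790,-10.1535) sweep=127.2660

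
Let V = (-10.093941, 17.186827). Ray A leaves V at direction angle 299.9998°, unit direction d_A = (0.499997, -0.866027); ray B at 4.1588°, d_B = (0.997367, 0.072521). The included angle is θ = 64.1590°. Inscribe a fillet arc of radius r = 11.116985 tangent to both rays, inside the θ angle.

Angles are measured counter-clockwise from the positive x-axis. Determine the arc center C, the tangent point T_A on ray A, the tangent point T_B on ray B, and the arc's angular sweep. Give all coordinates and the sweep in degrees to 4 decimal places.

bisector direction at 332.0793° = (0.883597,-0.468249)
center distance |VC| = r/sin(θ/2) = 11.116985/sin(32.0795°) = 20.932179
C = V + |VC|·bis = (8.4017,7.3854)
T_A = V + ((C−V)·d_A)·d_A = V + 17.7361·d_A = (-1.2260,1.8269)
T_B = V + ((C−V)·d_B)·d_B = V + 17.7361·d_B = (7.5954,18.4731)
sweep = 180° − θ = 115.8410°

center=(8.4017,7.3854) T_A=(-1.2260,1.8269) T_B=(7.5954,18.4731) sweep=115.8410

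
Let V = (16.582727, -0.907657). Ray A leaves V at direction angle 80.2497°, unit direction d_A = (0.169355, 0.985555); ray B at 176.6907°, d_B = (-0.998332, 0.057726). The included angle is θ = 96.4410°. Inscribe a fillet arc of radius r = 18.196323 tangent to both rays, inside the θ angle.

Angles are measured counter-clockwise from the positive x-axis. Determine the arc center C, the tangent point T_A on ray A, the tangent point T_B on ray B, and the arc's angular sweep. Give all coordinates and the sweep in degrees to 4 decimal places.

bisector direction at 128.4702° = (-0.622108,0.782932)
center distance |VC| = r/sin(θ/2) = 18.196323/sin(48.2205°) = 24.401195
C = V + |VC|·bis = (1.4026,18.1968)
T_A = V + ((C−V)·d_A)·d_A = V + 16.2577·d_A = (19.3360,15.1152)
T_B = V + ((C−V)·d_B)·d_B = V + 16.2577·d_B = (0.3522,0.0308)
sweep = 180° − θ = 83.5590°

center=(1.4026,18.1968) T_A=(19.3360,15.1152) T_B=(0.3522,0.0308) sweep=83.5590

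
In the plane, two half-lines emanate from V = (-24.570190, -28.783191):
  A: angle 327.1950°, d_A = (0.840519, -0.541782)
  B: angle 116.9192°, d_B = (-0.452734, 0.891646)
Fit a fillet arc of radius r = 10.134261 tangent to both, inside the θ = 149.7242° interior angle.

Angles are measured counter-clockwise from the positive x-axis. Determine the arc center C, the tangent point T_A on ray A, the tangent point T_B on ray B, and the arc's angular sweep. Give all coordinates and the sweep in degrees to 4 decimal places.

bisector direction at 42.0571° = (0.742478,0.669871)
center distance |VC| = r/sin(θ/2) = 10.134261/sin(74.8621°) = 10.498560
C = V + |VC|·bis = (-16.7752,-21.7505)
T_A = V + ((C−V)·d_A)·d_A = V + 2.7416·d_A = (-22.2658,-30.2686)
T_B = V + ((C−V)·d_B)·d_B = V + 2.7416·d_B = (-25.8114,-26.3386)
sweep = 180° − θ = 30.2758°

center=(-16.7752,-21.7505) T_A=(-22.2658,-30.2686) T_B=(-25.8114,-26.3386) sweep=30.2758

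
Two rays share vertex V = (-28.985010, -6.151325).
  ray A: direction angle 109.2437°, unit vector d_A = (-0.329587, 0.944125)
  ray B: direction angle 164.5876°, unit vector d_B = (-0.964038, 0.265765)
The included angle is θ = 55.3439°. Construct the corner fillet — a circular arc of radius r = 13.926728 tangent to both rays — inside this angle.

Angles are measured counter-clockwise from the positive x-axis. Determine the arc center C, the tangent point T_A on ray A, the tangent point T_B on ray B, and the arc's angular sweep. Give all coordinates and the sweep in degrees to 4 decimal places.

center=(-50.8868,14.3328) T_A=(-37.7382,18.9228) T_B=(-54.5880,0.9069) sweep=124.6561

bisector direction at 136.9156° = (-0.730349,0.683074)
center distance |VC| = r/sin(θ/2) = 13.926728/sin(27.6719°) = 29.988097
C = V + |VC|·bis = (-50.8868,14.3328)
T_A = V + ((C−V)·d_A)·d_A = V + 26.5581·d_A = (-37.7382,18.9228)
T_B = V + ((C−V)·d_B)·d_B = V + 26.5581·d_B = (-54.5880,0.9069)
sweep = 180° − θ = 124.6561°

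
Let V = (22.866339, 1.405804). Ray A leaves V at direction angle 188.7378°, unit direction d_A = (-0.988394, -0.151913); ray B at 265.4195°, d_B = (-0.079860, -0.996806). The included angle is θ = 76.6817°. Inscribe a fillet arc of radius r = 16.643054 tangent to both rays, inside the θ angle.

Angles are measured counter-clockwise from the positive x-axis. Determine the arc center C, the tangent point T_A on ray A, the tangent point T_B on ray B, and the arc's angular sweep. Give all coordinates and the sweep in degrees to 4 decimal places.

bisector direction at 227.0787° = (-0.680994,-0.732289)
center distance |VC| = r/sin(θ/2) = 16.643054/sin(38.3409°) = 26.828992
C = V + |VC|·bis = (4.5960,-18.2408)
T_A = V + ((C−V)·d_A)·d_A = V + 21.0429·d_A = (2.0677,-1.7909)
T_B = V + ((C−V)·d_B)·d_B = V + 21.0429·d_B = (21.1859,-19.5699)
sweep = 180° − θ = 103.3183°

center=(4.5960,-18.2408) T_A=(2.0677,-1.7909) T_B=(21.1859,-19.5699) sweep=103.3183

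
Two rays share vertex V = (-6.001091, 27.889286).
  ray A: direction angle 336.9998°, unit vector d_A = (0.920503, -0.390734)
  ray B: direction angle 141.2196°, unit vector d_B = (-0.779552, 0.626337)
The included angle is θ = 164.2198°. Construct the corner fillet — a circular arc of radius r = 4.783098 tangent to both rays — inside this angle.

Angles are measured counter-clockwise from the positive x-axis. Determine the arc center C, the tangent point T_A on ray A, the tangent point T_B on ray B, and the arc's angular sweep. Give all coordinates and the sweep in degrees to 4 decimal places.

bisector direction at 59.1097° = (0.513396,0.858152)
center distance |VC| = r/sin(θ/2) = 4.783098/sin(82.1099°) = 4.828811
C = V + |VC|·bis = (-3.5220,32.0331)
T_A = V + ((C−V)·d_A)·d_A = V + 0.6629·d_A = (-5.3909,27.6303)
T_B = V + ((C−V)·d_B)·d_B = V + 0.6629·d_B = (-6.5178,28.3045)
sweep = 180° − θ = 15.7802°

center=(-3.5220,32.0331) T_A=(-5.3909,27.6303) T_B=(-6.5178,28.3045) sweep=15.7802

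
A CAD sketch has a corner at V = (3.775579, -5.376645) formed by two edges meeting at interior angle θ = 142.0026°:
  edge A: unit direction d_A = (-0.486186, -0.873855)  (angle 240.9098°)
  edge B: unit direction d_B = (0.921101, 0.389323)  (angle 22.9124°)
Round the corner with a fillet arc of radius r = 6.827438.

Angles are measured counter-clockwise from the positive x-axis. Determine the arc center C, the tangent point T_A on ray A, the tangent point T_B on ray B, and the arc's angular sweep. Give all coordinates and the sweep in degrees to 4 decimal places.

center=(8.5989,-10.7502) T_A=(2.6327,-7.4308) T_B=(5.9408,-4.4615) sweep=37.9974

bisector direction at 311.9111° = (0.667977,-0.744182)
center distance |VC| = r/sin(θ/2) = 6.827438/sin(71.0013°) = 7.220783
C = V + |VC|·bis = (8.5989,-10.7502)
T_A = V + ((C−V)·d_A)·d_A = V + 2.3507·d_A = (2.6327,-7.4308)
T_B = V + ((C−V)·d_B)·d_B = V + 2.3507·d_B = (5.9408,-4.4615)
sweep = 180° − θ = 37.9974°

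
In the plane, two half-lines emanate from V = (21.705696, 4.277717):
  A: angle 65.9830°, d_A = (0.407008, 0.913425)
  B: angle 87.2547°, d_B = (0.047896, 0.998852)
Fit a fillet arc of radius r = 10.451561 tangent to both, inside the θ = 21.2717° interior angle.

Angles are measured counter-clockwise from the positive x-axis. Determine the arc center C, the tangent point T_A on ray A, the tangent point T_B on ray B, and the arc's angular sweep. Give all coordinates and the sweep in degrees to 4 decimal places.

center=(34.8109,59.3681) T_A=(44.3576,55.1142) T_B=(24.3713,59.8686) sweep=158.7283

bisector direction at 76.6189° = (0.231428,0.972852)
center distance |VC| = r/sin(θ/2) = 10.451561/sin(10.6358°) = 56.627666
C = V + |VC|·bis = (34.8109,59.3681)
T_A = V + ((C−V)·d_A)·d_A = V + 55.6548·d_A = (44.3576,55.1142)
T_B = V + ((C−V)·d_B)·d_B = V + 55.6548·d_B = (24.3713,59.8686)
sweep = 180° − θ = 158.7283°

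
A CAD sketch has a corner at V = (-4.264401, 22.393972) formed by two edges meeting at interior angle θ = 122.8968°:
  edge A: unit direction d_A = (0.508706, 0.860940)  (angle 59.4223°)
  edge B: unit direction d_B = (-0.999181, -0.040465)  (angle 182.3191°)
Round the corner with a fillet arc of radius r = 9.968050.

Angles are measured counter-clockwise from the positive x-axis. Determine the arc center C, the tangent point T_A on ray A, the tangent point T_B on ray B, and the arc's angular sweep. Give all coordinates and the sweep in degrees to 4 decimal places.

center=(-10.0872,32.1344) T_A=(-1.5053,27.0636) T_B=(-9.6838,22.1745) sweep=57.1032

bisector direction at 120.8707° = (-0.513102,0.858327)
center distance |VC| = r/sin(θ/2) = 9.968050/sin(61.4484°) = 11.348130
C = V + |VC|·bis = (-10.0872,32.1344)
T_A = V + ((C−V)·d_A)·d_A = V + 5.4238·d_A = (-1.5053,27.0636)
T_B = V + ((C−V)·d_B)·d_B = V + 5.4238·d_B = (-9.6838,22.1745)
sweep = 180° − θ = 57.1032°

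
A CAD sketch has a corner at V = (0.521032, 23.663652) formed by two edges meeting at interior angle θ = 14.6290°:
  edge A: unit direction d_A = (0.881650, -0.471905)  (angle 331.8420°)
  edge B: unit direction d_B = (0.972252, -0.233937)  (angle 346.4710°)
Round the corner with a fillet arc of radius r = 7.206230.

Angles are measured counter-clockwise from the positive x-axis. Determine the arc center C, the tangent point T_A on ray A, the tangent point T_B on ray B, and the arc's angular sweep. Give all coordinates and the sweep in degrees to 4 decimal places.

center=(53.4181,3.5240) T_A=(50.0175,-2.8294) T_B=(55.1039,10.5302) sweep=165.3710

bisector direction at 339.1565° = (0.934556,-0.355817)
center distance |VC| = r/sin(θ/2) = 7.206230/sin(7.3145°) = 56.601300
C = V + |VC|·bis = (53.4181,3.5240)
T_A = V + ((C−V)·d_A)·d_A = V + 56.1407·d_A = (50.0175,-2.8294)
T_B = V + ((C−V)·d_B)·d_B = V + 56.1407·d_B = (55.1039,10.5302)
sweep = 180° − θ = 165.3710°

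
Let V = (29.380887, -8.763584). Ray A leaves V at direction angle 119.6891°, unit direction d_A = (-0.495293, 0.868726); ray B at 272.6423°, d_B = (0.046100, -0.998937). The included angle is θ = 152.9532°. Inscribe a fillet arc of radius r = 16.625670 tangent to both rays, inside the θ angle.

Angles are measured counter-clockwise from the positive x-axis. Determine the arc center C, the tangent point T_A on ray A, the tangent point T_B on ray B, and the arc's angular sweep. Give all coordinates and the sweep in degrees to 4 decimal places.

bisector direction at 196.1657° = (-0.960461,-0.278416)
center distance |VC| = r/sin(θ/2) = 16.625670/sin(76.4766°) = 17.099770
C = V + |VC|·bis = (12.9572,-13.5244)
T_A = V + ((C−V)·d_A)·d_A = V + 3.9987·d_A = (27.4004,-5.2899)
T_B = V + ((C−V)·d_B)·d_B = V + 3.9987·d_B = (29.5652,-12.7580)
sweep = 180° − θ = 27.0468°

center=(12.9572,-13.5244) T_A=(27.4004,-5.2899) T_B=(29.5652,-12.7580) sweep=27.0468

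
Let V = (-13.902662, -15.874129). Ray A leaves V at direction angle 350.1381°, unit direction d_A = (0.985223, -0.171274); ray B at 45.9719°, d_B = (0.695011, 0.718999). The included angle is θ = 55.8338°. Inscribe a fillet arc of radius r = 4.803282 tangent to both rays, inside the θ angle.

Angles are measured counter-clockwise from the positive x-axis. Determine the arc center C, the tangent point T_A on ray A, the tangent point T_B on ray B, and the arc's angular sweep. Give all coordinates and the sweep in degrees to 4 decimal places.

center=(-4.1486,-12.6945) T_A=(-4.9713,-17.4268) T_B=(-7.6021,-9.3561) sweep=124.1662

bisector direction at 18.0550° = (0.950759,0.309930)
center distance |VC| = r/sin(θ/2) = 4.803282/sin(27.9169°) = 10.259248
C = V + |VC|·bis = (-4.1486,-12.6945)
T_A = V + ((C−V)·d_A)·d_A = V + 9.0654·d_A = (-4.9713,-17.4268)
T_B = V + ((C−V)·d_B)·d_B = V + 9.0654·d_B = (-7.6021,-9.3561)
sweep = 180° − θ = 124.1662°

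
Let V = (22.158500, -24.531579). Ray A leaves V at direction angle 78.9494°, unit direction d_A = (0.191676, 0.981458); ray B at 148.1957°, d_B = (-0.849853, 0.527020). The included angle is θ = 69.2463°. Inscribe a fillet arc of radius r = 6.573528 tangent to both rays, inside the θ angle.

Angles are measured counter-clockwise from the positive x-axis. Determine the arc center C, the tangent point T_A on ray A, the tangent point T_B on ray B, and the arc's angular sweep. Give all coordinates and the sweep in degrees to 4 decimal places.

bisector direction at 113.5725° = (-0.399910,0.916554)
center distance |VC| = r/sin(θ/2) = 6.573528/sin(34.6232°) = 11.569522
C = V + |VC|·bis = (17.5317,-13.9275)
T_A = V + ((C−V)·d_A)·d_A = V + 9.5206·d_A = (23.9834,-15.1875)
T_B = V + ((C−V)·d_B)·d_B = V + 9.5206·d_B = (14.0674,-19.5140)
sweep = 180° − θ = 110.7537°

center=(17.5317,-13.9275) T_A=(23.9834,-15.1875) T_B=(14.0674,-19.5140) sweep=110.7537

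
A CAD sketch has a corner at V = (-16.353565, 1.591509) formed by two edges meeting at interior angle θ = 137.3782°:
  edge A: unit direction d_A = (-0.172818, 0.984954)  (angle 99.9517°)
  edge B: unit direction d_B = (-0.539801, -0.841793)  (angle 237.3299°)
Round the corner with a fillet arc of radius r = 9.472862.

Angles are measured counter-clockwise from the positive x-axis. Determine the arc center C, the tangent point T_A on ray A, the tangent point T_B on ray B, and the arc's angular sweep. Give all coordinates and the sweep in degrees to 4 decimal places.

center=(-26.3225,3.5942) T_A=(-16.9922,5.2313) T_B=(-18.3483,-1.5192) sweep=42.6218

bisector direction at 168.6408° = (-0.980412,0.196959)
center distance |VC| = r/sin(θ/2) = 9.472862/sin(68.6891°) = 10.168138
C = V + |VC|·bis = (-26.3225,3.5942)
T_A = V + ((C−V)·d_A)·d_A = V + 3.6954·d_A = (-16.9922,5.2313)
T_B = V + ((C−V)·d_B)·d_B = V + 3.6954·d_B = (-18.3483,-1.5192)
sweep = 180° − θ = 42.6218°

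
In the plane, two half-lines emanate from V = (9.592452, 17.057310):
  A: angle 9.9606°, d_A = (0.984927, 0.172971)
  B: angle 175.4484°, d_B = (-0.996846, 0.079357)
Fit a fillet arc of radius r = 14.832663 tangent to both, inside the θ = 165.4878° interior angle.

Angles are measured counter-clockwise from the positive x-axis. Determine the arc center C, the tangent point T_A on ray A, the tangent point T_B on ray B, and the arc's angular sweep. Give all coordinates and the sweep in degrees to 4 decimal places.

bisector direction at 92.7045° = (-0.047185,0.998886)
center distance |VC| = r/sin(θ/2) = 14.832663/sin(82.7439°) = 14.952409
C = V + |VC|·bis = (8.8869,31.9931)
T_A = V + ((C−V)·d_A)·d_A = V + 1.8886·d_A = (11.4525,17.3840)
T_B = V + ((C−V)·d_B)·d_B = V + 1.8886·d_B = (7.7099,17.2072)
sweep = 180° − θ = 14.5122°

center=(8.8869,31.9931) T_A=(11.4525,17.3840) T_B=(7.7099,17.2072) sweep=14.5122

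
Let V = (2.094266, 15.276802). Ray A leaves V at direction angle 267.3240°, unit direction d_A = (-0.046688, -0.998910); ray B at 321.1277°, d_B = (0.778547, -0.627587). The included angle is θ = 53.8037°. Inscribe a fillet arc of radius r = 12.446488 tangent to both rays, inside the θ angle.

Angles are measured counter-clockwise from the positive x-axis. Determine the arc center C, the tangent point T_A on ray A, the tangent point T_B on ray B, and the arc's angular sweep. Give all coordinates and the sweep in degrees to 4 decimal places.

center=(13.3819,-9.8090) T_A=(0.9489,-9.2279) T_B=(21.1931,-0.1188) sweep=126.1963

bisector direction at 294.2258° = (0.410335,-0.911935)
center distance |VC| = r/sin(θ/2) = 12.446488/sin(26.9018°) = 27.508269
C = V + |VC|·bis = (13.3819,-9.8090)
T_A = V + ((C−V)·d_A)·d_A = V + 24.5314·d_A = (0.9489,-9.2279)
T_B = V + ((C−V)·d_B)·d_B = V + 24.5314·d_B = (21.1931,-0.1188)
sweep = 180° − θ = 126.1963°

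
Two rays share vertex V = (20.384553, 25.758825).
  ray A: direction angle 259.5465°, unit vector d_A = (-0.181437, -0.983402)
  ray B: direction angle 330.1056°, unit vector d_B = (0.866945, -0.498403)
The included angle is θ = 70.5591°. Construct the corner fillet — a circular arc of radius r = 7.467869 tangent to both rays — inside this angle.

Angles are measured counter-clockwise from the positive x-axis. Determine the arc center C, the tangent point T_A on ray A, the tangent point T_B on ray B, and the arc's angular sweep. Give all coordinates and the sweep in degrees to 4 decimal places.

center=(25.8134,14.0238) T_A=(18.4694,15.3788) T_B=(29.5354,20.4981) sweep=109.4409

bisector direction at 294.8261° = (0.419865,-0.907587)
center distance |VC| = r/sin(θ/2) = 7.467869/sin(35.2796°) = 12.929891
C = V + |VC|·bis = (25.8134,14.0238)
T_A = V + ((C−V)·d_A)·d_A = V + 10.5552·d_A = (18.4694,15.3788)
T_B = V + ((C−V)·d_B)·d_B = V + 10.5552·d_B = (29.5354,20.4981)
sweep = 180° − θ = 109.4409°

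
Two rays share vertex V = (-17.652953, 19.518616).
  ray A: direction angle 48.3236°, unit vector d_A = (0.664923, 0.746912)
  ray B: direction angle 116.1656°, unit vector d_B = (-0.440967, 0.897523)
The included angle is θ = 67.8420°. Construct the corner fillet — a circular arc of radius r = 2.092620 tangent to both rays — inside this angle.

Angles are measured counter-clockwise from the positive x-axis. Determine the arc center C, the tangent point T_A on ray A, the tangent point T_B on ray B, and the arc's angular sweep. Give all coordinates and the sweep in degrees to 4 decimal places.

bisector direction at 82.2446° = (0.134944,0.990853)
center distance |VC| = r/sin(θ/2) = 2.092620/sin(33.9210°) = 3.749884
C = V + |VC|·bis = (-17.1469,23.2342)
T_A = V + ((C−V)·d_A)·d_A = V + 3.1117·d_A = (-15.5839,21.8428)
T_B = V + ((C−V)·d_B)·d_B = V + 3.1117·d_B = (-19.0251,22.3114)
sweep = 180° − θ = 112.1580°

center=(-17.1469,23.2342) T_A=(-15.5839,21.8428) T_B=(-19.0251,22.3114) sweep=112.1580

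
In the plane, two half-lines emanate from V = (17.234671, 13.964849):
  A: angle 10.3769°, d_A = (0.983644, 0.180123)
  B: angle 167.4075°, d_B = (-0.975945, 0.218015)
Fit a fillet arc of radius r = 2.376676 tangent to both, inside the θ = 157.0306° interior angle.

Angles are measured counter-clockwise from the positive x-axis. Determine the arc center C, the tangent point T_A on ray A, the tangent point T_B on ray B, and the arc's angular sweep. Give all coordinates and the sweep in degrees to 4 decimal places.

bisector direction at 88.8922° = (0.019334,0.999813)
center distance |VC| = r/sin(θ/2) = 2.376676/sin(78.5153°) = 2.425234
C = V + |VC|·bis = (17.2816,16.3896)
T_A = V + ((C−V)·d_A)·d_A = V + 0.4829·d_A = (17.7097,14.0518)
T_B = V + ((C−V)·d_B)·d_B = V + 0.4829·d_B = (16.7634,14.0701)
sweep = 180° − θ = 22.9694°

center=(17.2816,16.3896) T_A=(17.7097,14.0518) T_B=(16.7634,14.0701) sweep=22.9694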